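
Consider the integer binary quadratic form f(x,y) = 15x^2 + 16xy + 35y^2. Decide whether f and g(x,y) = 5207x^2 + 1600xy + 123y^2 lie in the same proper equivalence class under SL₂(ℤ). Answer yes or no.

D₁ = -1844, D₂ = -1844
f: translate: b→-14 (≡16 mod 30), so (15,16,35)→(15,-14,34)
f: reduced (well bottom): (15,-14,34) with a≤c, −a<b≤a
g: flip: (5207,1600,123)→(123,-1600,5207)
g: translate: b→122 (≡-1600 mod 246), so (123,-1600,5207)→(123,122,34)
g: flip: (123,122,34)→(34,-122,123)
g: translate: b→14 (≡-122 mod 68), so (34,-122,123)→(34,14,15)
g: flip: (34,14,15)→(15,-14,34)
g: reduced (well bottom): (15,-14,34) with a≤c, −a<b≤a
reduced forms (15, -14, 34) vs (15, -14, 34) ⇒ equivalent

yes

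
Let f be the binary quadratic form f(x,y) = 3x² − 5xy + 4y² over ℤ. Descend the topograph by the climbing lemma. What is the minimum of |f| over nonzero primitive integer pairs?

translate: b→1 (≡-5 mod 6), so (3,-5,4)→(3,1,2)
flip: (3,1,2)→(2,-1,3)
reduced (well bottom): (2,-1,3) with a≤c, −a<b≤a
well minimum = a = 2

2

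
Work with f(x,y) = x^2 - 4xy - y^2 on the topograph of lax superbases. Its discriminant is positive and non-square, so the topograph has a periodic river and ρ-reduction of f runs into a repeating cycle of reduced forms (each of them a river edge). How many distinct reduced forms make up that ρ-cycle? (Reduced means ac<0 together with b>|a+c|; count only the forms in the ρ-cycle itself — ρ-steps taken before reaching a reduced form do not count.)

D = 20, ⌊√D⌋ = 4
descent: ρ → (-1,4,1)  [lands on river]
river: ρ → (1,4,-1)
ρ-cycle length = 2 (tail of 1 descent step not counted)

2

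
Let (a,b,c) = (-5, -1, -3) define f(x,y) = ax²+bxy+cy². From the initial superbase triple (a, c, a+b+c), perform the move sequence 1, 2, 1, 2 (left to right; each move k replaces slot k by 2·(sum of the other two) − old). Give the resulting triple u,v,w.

start (-5,-3,-9) = (f(1,0),f(0,1),f(1,1))
replace slot 1: 2·((-3)+(-9)) − (-5) = -19 → (-19,-3,-9)
replace slot 2: 2·((-19)+(-9)) − (-3) = -53 → (-19,-53,-9)
replace slot 1: 2·((-53)+(-9)) − (-19) = -105 → (-105,-53,-9)
replace slot 2: 2·((-105)+(-9)) − (-53) = -175 → (-105,-175,-9)

-105,-175,-9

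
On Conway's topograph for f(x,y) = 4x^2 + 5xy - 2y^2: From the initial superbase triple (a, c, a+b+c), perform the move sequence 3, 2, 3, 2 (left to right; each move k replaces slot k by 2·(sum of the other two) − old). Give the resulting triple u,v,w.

start (4,-2,7) = (f(1,0),f(0,1),f(1,1))
replace slot 3: 2·(4+(-2)) − 7 = -3 → (4,-2,-3)
replace slot 2: 2·(4+(-3)) − (-2) = 4 → (4,4,-3)
replace slot 3: 2·(4+4) − (-3) = 19 → (4,4,19)
replace slot 2: 2·(4+19) − 4 = 42 → (4,42,19)

4,42,19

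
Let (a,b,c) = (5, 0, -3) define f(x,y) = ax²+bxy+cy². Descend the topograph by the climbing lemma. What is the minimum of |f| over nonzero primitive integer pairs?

descent: ρ → (-3,6,2)  [lands on river]
river: ρ → (2,6,-3)
closes: descent 1, river 2
min |a| on river = 2

2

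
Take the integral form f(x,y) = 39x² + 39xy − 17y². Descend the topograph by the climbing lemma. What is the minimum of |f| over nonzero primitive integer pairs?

river: ρ → (-17,63,3)
river: ρ → (3,63,-17)
river: ρ → (-17,39,39)
river: ρ → (39,39,-17)
closes: descent 0, river 4
min |a| on river = 3

3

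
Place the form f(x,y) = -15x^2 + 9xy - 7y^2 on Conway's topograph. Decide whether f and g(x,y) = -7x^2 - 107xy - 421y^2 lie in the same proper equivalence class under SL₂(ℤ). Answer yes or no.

D₁ = -339, D₂ = -339
f is negative-definite; reduce −f:
−f: flip: (15,-9,7)→(7,9,15)
−f: translate: b→-5 (≡9 mod 14), so (7,9,15)→(7,-5,13)
−f: reduced (well bottom): (7,-5,13) with a≤c, −a<b≤a
flip sign back: reduced form of f is (-7,5,-13)
g is negative-definite; reduce −g:
−g: translate: b→-5 (≡107 mod 14), so (7,107,421)→(7,-5,13)
−g: reduced (well bottom): (7,-5,13) with a≤c, −a<b≤a
flip sign back: reduced form of g is (-7,5,-13)
reduced forms (-7, 5, -13) vs (-7, 5, -13) ⇒ equivalent

yes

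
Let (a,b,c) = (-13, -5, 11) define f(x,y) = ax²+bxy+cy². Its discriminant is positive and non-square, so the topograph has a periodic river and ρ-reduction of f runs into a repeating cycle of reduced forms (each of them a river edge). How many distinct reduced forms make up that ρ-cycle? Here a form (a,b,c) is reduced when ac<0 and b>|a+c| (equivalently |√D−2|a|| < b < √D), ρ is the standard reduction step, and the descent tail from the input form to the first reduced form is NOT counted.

D = 597, ⌊√D⌋ = 24
descent: ρ → (11,5,-13)  [lands on river]
river: ρ → (-13,21,3)
river: ρ → (3,21,-13)
river: ρ → (-13,5,11)
river: ρ → (11,17,-7)
river: ρ → (-7,11,17)
river: ρ → (17,23,-1)
river: ρ → (-1,23,17)
river: ρ → (17,11,-7)
river: ρ → (-7,17,11)
ρ-cycle length = 10 (tail of 1 descent step not counted)

10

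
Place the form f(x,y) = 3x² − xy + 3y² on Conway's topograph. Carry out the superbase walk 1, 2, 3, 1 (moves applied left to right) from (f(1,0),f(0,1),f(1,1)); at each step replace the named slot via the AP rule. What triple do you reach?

start (3,3,5) = (f(1,0),f(0,1),f(1,1))
replace slot 1: 2·(3+5) − 3 = 13 → (13,3,5)
replace slot 2: 2·(13+5) − 3 = 33 → (13,33,5)
replace slot 3: 2·(13+33) − 5 = 87 → (13,33,87)
replace slot 1: 2·(33+87) − 13 = 227 → (227,33,87)

227,33,87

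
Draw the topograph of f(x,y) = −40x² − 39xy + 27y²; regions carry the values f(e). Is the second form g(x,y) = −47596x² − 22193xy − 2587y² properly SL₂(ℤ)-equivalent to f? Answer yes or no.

D₁ = 5841, D₂ = 5841
river cycle of f (length 36): (27, 39, -40), (-40, 41, 26), (26, 63, -18), (-18, 45, 53), (53, 61, -10), (-10, 59, 59), (59, 59, -10), (-10, 61, 53), (53, 45, -18), (-18, 63, 26), … (26 more)
river cycle of g (length 36): (-40, 41, 26), (26, 63, -18), (-18, 45, 53), (53, 61, -10), (-10, 59, 59), (59, 59, -10), (-10, 61, 53), (53, 45, -18), (-18, 63, 26), (26, 41, -40), … (26 more)
cycles coincide ⇒ equivalent

yes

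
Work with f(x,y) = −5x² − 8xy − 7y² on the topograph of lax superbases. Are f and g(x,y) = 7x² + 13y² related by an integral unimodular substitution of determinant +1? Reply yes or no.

D₁ = -76, D₂ = -364
discriminants differ ⇒ not SL₂(ℤ)-equivalent

no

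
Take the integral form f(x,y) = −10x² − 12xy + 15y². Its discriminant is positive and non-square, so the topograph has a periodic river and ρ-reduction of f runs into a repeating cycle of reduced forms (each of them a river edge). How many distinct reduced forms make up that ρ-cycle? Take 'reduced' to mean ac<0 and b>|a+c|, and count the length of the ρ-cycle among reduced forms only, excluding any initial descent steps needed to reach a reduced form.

D = 744, ⌊√D⌋ = 27
descent: ρ → (15,12,-10)  [lands on river]
river: ρ → (-10,8,17)
river: ρ → (17,26,-1)
river: ρ → (-1,26,17)
river: ρ → (17,8,-10)
river: ρ → (-10,12,15)
river: ρ → (15,18,-7)
river: ρ → (-7,24,6)
river: ρ → (6,24,-7)
river: ρ → (-7,18,15)
ρ-cycle length = 10 (tail of 1 descent step not counted)

10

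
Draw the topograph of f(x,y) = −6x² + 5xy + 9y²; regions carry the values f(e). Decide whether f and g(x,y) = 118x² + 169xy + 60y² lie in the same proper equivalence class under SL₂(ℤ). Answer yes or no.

D₁ = 241, D₂ = 241
river cycle of f (length 38): (9, 13, -2), (-2, 15, 2), (2, 13, -9), (-9, 5, 6), (6, 7, -8), (-8, 9, 5), (5, 11, -6), (-6, 13, 3), (3, 11, -10), (-10, 9, 4), … (28 more)
river cycle of g (length 38): (9, 13, -2), (-2, 15, 2), (2, 13, -9), (-9, 5, 6), (6, 7, -8), (-8, 9, 5), (5, 11, -6), (-6, 13, 3), (3, 11, -10), (-10, 9, 4), … (28 more)
cycles coincide ⇒ equivalent

yes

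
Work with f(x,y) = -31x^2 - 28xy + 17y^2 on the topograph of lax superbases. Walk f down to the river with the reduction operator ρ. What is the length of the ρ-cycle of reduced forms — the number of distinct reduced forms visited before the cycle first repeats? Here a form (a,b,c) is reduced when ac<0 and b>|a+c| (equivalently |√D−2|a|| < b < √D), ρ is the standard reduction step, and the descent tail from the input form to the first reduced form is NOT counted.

D = 2892, ⌊√D⌋ = 53
descent: ρ → (17,28,-31)  [lands on river]
river: ρ → (-31,34,14)
river: ρ → (14,50,-7)
river: ρ → (-7,48,21)
river: ρ → (21,36,-19)
river: ρ → (-19,40,17)
ρ-cycle length = 6 (tail of 1 descent step not counted)

6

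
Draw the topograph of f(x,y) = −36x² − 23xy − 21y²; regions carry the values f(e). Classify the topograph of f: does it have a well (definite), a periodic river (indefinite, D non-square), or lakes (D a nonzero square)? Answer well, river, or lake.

D = b²−4ac = (-23)² − 4·(-36)·(-21) = -2495
D < 0 ⇒ definite ⇒ every region one sign ⇒ single well

well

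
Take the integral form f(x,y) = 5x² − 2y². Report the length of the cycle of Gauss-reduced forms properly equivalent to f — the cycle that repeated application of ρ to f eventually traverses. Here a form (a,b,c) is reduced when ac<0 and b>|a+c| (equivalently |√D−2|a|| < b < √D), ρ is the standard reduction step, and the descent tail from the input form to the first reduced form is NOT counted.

D = 40, ⌊√D⌋ = 6
descent: ρ → (-2,4,3)  [lands on river]
river: ρ → (3,2,-3)
river: ρ → (-3,4,2)
river: ρ → (2,4,-3)
river: ρ → (-3,2,3)
river: ρ → (3,4,-2)
ρ-cycle length = 6 (tail of 1 descent step not counted)

6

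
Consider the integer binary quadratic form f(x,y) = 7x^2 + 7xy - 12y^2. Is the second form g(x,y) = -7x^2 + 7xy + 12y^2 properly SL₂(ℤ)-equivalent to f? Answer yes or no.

D₁ = 385, D₂ = 385
river cycle of f (length 10): (-12, 17, 2), (2, 19, -3), (-3, 17, 8), (8, 15, -5), (-5, 15, 8), (8, 17, -3), (-3, 19, 2), (2, 17, -12), (-12, 7, 7), (7, 7, -12)
river cycle of g (length 10): (12, 17, -2), (-2, 19, 3), (3, 17, -8), (-8, 15, 5), (5, 15, -8), (-8, 17, 3), (3, 19, -2), (-2, 17, 12), (12, 7, -7), (-7, 7, 12)
cycles differ ⇒ inequivalent

no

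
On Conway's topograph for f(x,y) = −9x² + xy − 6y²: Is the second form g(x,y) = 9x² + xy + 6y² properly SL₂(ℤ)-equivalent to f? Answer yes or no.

D₁ = -215, D₂ = -215
f is negative-definite; reduce −f:
−f: flip: (9,-1,6)→(6,1,9)
−f: reduced (well bottom): (6,1,9) with a≤c, −a<b≤a
flip sign back: reduced form of f is (-6,-1,-9)
g: flip: (9,1,6)→(6,-1,9)
g: reduced (well bottom): (6,-1,9) with a≤c, −a<b≤a
reduced forms (-6, -1, -9) vs (6, -1, 9) ⇒ inequivalent

no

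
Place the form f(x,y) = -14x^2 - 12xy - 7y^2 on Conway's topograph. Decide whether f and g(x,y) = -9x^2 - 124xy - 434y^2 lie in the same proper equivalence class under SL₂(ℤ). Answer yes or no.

D₁ = -248, D₂ = -248
f is negative-definite; reduce −f:
−f: flip: (14,12,7)→(7,-12,14)
−f: translate: b→2 (≡-12 mod 14), so (7,-12,14)→(7,2,9)
−f: reduced (well bottom): (7,2,9) with a≤c, −a<b≤a
flip sign back: reduced form of f is (-7,-2,-9)
g is negative-definite; reduce −g:
−g: translate: b→-2 (≡124 mod 18), so (9,124,434)→(9,-2,7)
−g: flip: (9,-2,7)→(7,2,9)
−g: reduced (well bottom): (7,2,9) with a≤c, −a<b≤a
flip sign back: reduced form of g is (-7,-2,-9)
reduced forms (-7, -2, -9) vs (-7, -2, -9) ⇒ equivalent

yes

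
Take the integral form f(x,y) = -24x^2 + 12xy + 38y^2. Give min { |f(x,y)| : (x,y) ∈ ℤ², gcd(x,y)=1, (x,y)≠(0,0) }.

descent: ρ → (38,-12,-24)
descent: ρ → (-24,60,2)  [lands on river]
river: ρ → (2,60,-24)
river: ρ → (-24,36,26)
river: ρ → (26,16,-34)
river: ρ → (-34,52,8)
river: ρ → (8,60,-6)
river: ρ → (-6,60,8)
river: ρ → (8,52,-34)
river: ρ → (-34,16,26)
river: ρ → (26,36,-24)
closes: descent 2, river 10
min |a| on river = 2

2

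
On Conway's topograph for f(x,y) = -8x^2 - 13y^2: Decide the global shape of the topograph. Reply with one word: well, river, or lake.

D = b²−4ac = 0² − 4·(-8)·(-13) = -416
D < 0 ⇒ definite ⇒ every region one sign ⇒ single well

well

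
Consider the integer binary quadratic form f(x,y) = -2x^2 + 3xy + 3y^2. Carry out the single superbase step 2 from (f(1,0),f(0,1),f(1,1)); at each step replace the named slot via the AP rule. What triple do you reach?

start (-2,3,4) = (f(1,0),f(0,1),f(1,1))
replace slot 2: 2·((-2)+4) − 3 = 1 → (-2,1,4)

-2,1,4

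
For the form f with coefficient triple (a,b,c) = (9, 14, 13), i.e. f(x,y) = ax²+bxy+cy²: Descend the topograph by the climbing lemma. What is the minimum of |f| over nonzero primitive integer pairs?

translate: b→-4 (≡14 mod 18), so (9,14,13)→(9,-4,8)
flip: (9,-4,8)→(8,4,9)
reduced (well bottom): (8,4,9) with a≤c, −a<b≤a
well minimum = a = 8

8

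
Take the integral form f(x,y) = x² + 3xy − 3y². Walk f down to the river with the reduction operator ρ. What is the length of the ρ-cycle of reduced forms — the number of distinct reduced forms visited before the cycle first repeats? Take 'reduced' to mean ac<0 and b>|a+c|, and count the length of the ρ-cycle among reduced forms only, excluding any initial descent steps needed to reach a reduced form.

D = 21, ⌊√D⌋ = 4
river: ρ → (-3,3,1)
river: ρ → (1,3,-3)
ρ-cycle length = 2 (tail of 0 descent steps not counted)

2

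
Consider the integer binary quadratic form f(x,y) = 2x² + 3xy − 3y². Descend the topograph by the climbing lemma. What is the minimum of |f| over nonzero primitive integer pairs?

river: ρ → (-3,3,2)
river: ρ → (2,5,-1)
river: ρ → (-1,5,2)
river: ρ → (2,3,-3)
closes: descent 0, river 4
min |a| on river = 1

1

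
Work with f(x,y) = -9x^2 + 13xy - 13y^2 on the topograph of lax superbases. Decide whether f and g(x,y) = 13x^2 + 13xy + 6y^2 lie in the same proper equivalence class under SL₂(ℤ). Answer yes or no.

D₁ = -299, D₂ = -143
discriminants differ ⇒ not SL₂(ℤ)-equivalent

no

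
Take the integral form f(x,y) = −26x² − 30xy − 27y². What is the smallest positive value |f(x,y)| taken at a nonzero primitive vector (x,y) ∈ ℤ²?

translate: b→-22 (≡30 mod 52), so (26,30,27)→(26,-22,23)
flip: (26,-22,23)→(23,22,26)
reduced (well bottom): (23,22,26) with a≤c, −a<b≤a
well minimum |f| = |-23| = 23 (negative-definite)

23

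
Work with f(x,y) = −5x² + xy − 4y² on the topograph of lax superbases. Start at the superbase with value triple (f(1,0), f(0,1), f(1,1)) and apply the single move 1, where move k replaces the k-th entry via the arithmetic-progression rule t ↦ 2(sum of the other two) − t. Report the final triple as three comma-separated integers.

start (-5,-4,-8) = (f(1,0),f(0,1),f(1,1))
replace slot 1: 2·((-4)+(-8)) − (-5) = -19 → (-19,-4,-8)

-19,-4,-8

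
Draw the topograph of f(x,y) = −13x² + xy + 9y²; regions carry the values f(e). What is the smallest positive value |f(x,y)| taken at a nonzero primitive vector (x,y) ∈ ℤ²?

descent: ρ → (9,17,-5)  [lands on river]
river: ρ → (-5,13,15)
river: ρ → (15,17,-3)
river: ρ → (-3,19,9)
closes: descent 1, river 4
min |a| on river = 3

3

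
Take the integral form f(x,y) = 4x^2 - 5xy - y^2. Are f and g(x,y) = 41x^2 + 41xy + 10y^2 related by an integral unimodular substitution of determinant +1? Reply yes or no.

D₁ = 41, D₂ = 41
river cycle of f (length 10): (-1, 5, 4), (4, 3, -2), (-2, 5, 2), (2, 3, -4), (-4, 5, 1), (1, 5, -4), (-4, 3, 2), (2, 5, -2), (-2, 3, 4), (4, 5, -1)
river cycle of g (length 10): (-1, 5, 4), (4, 3, -2), (-2, 5, 2), (2, 3, -4), (-4, 5, 1), (1, 5, -4), (-4, 3, 2), (2, 5, -2), (-2, 3, 4), (4, 5, -1)
cycles coincide ⇒ equivalent

yes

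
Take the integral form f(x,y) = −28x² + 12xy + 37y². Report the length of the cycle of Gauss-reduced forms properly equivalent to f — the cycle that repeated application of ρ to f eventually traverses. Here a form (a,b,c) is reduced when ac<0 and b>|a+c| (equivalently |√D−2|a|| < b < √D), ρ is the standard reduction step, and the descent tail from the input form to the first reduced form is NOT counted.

D = 4288, ⌊√D⌋ = 65
river: ρ → (37,62,-3)
river: ρ → (-3,64,16)
river: ρ → (16,64,-3)
river: ρ → (-3,62,37)
river: ρ → (37,12,-28)
river: ρ → (-28,44,21)
river: ρ → (21,40,-32)
river: ρ → (-32,24,29)
river: ρ → (29,34,-27)
river: ρ → (-27,20,36)
river: ρ → (36,52,-11)
river: ρ → (-11,58,21)
river: ρ → (21,26,-43)
river: ρ → (-43,60,4)
river: ρ → (4,60,-43)
river: ρ → (-43,26,21)
river: ρ → (21,58,-11)
river: ρ → (-11,52,36)
river: ρ → (36,20,-27)
river: ρ → (-27,34,29)
river: ρ → (29,24,-32)
river: ρ → (-32,40,21)
river: ρ → (21,44,-28)
river: ρ → (-28,12,37)
ρ-cycle length = 24 (tail of 0 descent steps not counted)

24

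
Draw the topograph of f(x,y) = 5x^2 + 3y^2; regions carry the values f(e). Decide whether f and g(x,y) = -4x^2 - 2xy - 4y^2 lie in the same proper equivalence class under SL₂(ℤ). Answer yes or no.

D₁ = -60, D₂ = -60
f: flip: (5,0,3)→(3,0,5)
f: reduced (well bottom): (3,0,5) with a≤c, −a<b≤a
g is negative-definite; reduce −g:
−g: reduced (well bottom): (4,2,4) with a≤c, −a<b≤a
flip sign back: reduced form of g is (-4,-2,-4)
reduced forms (3, 0, 5) vs (-4, -2, -4) ⇒ inequivalent

no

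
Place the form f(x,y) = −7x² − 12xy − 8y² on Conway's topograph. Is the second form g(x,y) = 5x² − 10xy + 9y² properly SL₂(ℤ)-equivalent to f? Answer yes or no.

D₁ = -80, D₂ = -80
f is negative-definite; reduce −f:
−f: translate: b→-2 (≡12 mod 14), so (7,12,8)→(7,-2,3)
−f: flip: (7,-2,3)→(3,2,7)
−f: reduced (well bottom): (3,2,7) with a≤c, −a<b≤a
flip sign back: reduced form of f is (-3,-2,-7)
g: translate: b→0 (≡-10 mod 10), so (5,-10,9)→(5,0,4)
g: flip: (5,0,4)→(4,0,5)
g: reduced (well bottom): (4,0,5) with a≤c, −a<b≤a
reduced forms (-3, -2, -7) vs (4, 0, 5) ⇒ inequivalent

no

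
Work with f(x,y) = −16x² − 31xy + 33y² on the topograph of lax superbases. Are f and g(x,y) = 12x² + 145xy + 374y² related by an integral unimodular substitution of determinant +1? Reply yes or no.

D₁ = 3073, D₂ = 3073
river cycle of f (length 60): (33, 31, -16), (-16, 33, 31), (31, 29, -18), (-18, 43, 17), (17, 25, -36), (-36, 47, 6), (6, 49, -28), (-28, 7, 27), (27, 47, -8), (-8, 49, 21), … (50 more)
river cycle of g (length 60): (12, 49, -14), (-14, 35, 33), (33, 31, -16), (-16, 33, 31), (31, 29, -18), (-18, 43, 17), (17, 25, -36), (-36, 47, 6), (6, 49, -28), (-28, 7, 27), … (50 more)
cycles coincide ⇒ equivalent

yes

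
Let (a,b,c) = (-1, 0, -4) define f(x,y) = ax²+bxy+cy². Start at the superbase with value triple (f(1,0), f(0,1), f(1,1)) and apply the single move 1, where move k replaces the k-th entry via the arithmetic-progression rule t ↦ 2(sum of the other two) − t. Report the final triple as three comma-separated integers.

start (-1,-4,-5) = (f(1,0),f(0,1),f(1,1))
replace slot 1: 2·((-4)+(-5)) − (-1) = -17 → (-17,-4,-5)

-17,-4,-5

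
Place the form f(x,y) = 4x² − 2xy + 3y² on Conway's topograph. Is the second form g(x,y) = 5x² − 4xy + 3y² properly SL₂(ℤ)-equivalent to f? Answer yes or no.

D₁ = -44, D₂ = -44
f: flip: (4,-2,3)→(3,2,4)
f: reduced (well bottom): (3,2,4) with a≤c, −a<b≤a
g: flip: (5,-4,3)→(3,4,5)
g: translate: b→-2 (≡4 mod 6), so (3,4,5)→(3,-2,4)
g: reduced (well bottom): (3,-2,4) with a≤c, −a<b≤a
reduced forms (3, 2, 4) vs (3, -2, 4) ⇒ inequivalent

no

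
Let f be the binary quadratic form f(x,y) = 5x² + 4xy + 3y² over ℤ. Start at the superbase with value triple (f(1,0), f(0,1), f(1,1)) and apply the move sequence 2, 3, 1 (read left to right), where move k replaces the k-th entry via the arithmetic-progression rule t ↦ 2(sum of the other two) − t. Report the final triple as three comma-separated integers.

start (5,3,12) = (f(1,0),f(0,1),f(1,1))
replace slot 2: 2·(5+12) − 3 = 31 → (5,31,12)
replace slot 3: 2·(5+31) − 12 = 60 → (5,31,60)
replace slot 1: 2·(31+60) − 5 = 177 → (177,31,60)

177,31,60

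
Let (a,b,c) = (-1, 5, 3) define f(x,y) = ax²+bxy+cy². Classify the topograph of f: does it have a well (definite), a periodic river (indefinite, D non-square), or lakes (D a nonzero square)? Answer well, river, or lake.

D = b²−4ac = 5² − 4·(-1)·3 = 37
D > 0 non-square ⇒ indefinite ⇒ periodic river

river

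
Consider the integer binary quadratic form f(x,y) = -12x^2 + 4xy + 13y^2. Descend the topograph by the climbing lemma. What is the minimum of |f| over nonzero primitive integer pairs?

river: ρ → (13,22,-3)
river: ρ → (-3,20,20)
river: ρ → (20,20,-3)
river: ρ → (-3,22,13)
river: ρ → (13,4,-12)
river: ρ → (-12,20,5)
river: ρ → (5,20,-12)
river: ρ → (-12,4,13)
closes: descent 0, river 8
min |a| on river = 3

3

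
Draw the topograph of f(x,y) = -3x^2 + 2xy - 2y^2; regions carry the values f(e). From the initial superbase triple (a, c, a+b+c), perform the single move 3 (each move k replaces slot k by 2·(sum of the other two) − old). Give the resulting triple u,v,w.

start (-3,-2,-3) = (f(1,0),f(0,1),f(1,1))
replace slot 3: 2·((-3)+(-2)) − (-3) = -7 → (-3,-2,-7)

-3,-2,-7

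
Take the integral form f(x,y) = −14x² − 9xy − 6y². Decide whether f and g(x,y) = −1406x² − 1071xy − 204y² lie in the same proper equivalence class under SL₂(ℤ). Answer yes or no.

D₁ = -255, D₂ = -255
f is negative-definite; reduce −f:
−f: flip: (14,9,6)→(6,-9,14)
−f: translate: b→3 (≡-9 mod 12), so (6,-9,14)→(6,3,11)
−f: reduced (well bottom): (6,3,11) with a≤c, −a<b≤a
flip sign back: reduced form of f is (-6,-3,-11)
g is negative-definite; reduce −g:
−g: flip: (1406,1071,204)→(204,-1071,1406)
−g: translate: b→153 (≡-1071 mod 408), so (204,-1071,1406)→(204,153,29)
−g: flip: (204,153,29)→(29,-153,204)
−g: translate: b→21 (≡-153 mod 58), so (29,-153,204)→(29,21,6)
−g: flip: (29,21,6)→(6,-21,29)
−g: translate: b→3 (≡-21 mod 12), so (6,-21,29)→(6,3,11)
−g: reduced (well bottom): (6,3,11) with a≤c, −a<b≤a
flip sign back: reduced form of g is (-6,-3,-11)
reduced forms (-6, -3, -11) vs (-6, -3, -11) ⇒ equivalent

yes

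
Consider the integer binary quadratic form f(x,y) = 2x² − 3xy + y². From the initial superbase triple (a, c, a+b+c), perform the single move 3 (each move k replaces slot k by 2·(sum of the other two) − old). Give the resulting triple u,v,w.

start (2,1,0) = (f(1,0),f(0,1),f(1,1))
replace slot 3: 2·(2+1) − 0 = 6 → (2,1,6)

2,1,6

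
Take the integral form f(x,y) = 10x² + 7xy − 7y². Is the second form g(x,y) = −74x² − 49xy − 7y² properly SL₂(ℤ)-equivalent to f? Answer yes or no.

D₁ = 329, D₂ = 329
river cycle of f (length 16): (-7, 7, 10), (10, 13, -4), (-4, 11, 13), (13, 15, -2), (-2, 17, 5), (5, 13, -8), (-8, 3, 10), (10, 17, -1), (-1, 17, 10), (10, 3, -8), … (6 more)
river cycle of g (length 16): (-7, 7, 10), (10, 13, -4), (-4, 11, 13), (13, 15, -2), (-2, 17, 5), (5, 13, -8), (-8, 3, 10), (10, 17, -1), (-1, 17, 10), (10, 3, -8), … (6 more)
cycles coincide ⇒ equivalent

yes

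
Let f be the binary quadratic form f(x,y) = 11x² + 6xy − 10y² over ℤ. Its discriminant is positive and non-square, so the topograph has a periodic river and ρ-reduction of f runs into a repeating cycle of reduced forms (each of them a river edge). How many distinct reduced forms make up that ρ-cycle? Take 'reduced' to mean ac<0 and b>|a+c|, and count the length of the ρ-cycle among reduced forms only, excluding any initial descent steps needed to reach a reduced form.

D = 476, ⌊√D⌋ = 21
river: ρ → (-10,14,7)
river: ρ → (7,14,-10)
river: ρ → (-10,6,11)
river: ρ → (11,16,-5)
river: ρ → (-5,14,14)
river: ρ → (14,14,-5)
river: ρ → (-5,16,11)
river: ρ → (11,6,-10)
ρ-cycle length = 8 (tail of 0 descent steps not counted)

8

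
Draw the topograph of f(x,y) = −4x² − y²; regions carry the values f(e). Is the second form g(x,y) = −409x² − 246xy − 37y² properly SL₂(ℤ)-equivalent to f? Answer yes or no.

D₁ = -16, D₂ = -16
f is negative-definite; reduce −f:
−f: flip: (4,0,1)→(1,0,4)
−f: reduced (well bottom): (1,0,4) with a≤c, −a<b≤a
flip sign back: reduced form of f is (-1,0,-4)
g is negative-definite; reduce −g:
−g: flip: (409,246,37)→(37,-246,409)
−g: translate: b→-24 (≡-246 mod 74), so (37,-246,409)→(37,-24,4)
−g: flip: (37,-24,4)→(4,24,37)
−g: translate: b→0 (≡24 mod 8), so (4,24,37)→(4,0,1)
−g: flip: (4,0,1)→(1,0,4)
−g: reduced (well bottom): (1,0,4) with a≤c, −a<b≤a
flip sign back: reduced form of g is (-1,0,-4)
reduced forms (-1, 0, -4) vs (-1, 0, -4) ⇒ equivalent

yes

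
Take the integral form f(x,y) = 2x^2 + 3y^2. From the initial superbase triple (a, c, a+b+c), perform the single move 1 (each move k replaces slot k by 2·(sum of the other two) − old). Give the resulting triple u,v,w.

start (2,3,5) = (f(1,0),f(0,1),f(1,1))
replace slot 1: 2·(3+5) − 2 = 14 → (14,3,5)

14,3,5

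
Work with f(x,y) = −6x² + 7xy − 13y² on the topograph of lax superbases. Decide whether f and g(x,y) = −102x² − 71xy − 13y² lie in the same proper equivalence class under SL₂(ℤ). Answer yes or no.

D₁ = -263, D₂ = -263
f is negative-definite; reduce −f:
−f: translate: b→5 (≡-7 mod 12), so (6,-7,13)→(6,5,12)
−f: reduced (well bottom): (6,5,12) with a≤c, −a<b≤a
flip sign back: reduced form of f is (-6,-5,-12)
g is negative-definite; reduce −g:
−g: flip: (102,71,13)→(13,-71,102)
−g: translate: b→7 (≡-71 mod 26), so (13,-71,102)→(13,7,6)
−g: flip: (13,7,6)→(6,-7,13)
−g: translate: b→5 (≡-7 mod 12), so (6,-7,13)→(6,5,12)
−g: reduced (well bottom): (6,5,12) with a≤c, −a<b≤a
flip sign back: reduced form of g is (-6,-5,-12)
reduced forms (-6, -5, -12) vs (-6, -5, -12) ⇒ equivalent

yes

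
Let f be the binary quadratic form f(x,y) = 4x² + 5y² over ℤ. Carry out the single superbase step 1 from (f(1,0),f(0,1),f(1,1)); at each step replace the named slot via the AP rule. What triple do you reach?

start (4,5,9) = (f(1,0),f(0,1),f(1,1))
replace slot 1: 2·(5+9) − 4 = 24 → (24,5,9)

24,5,9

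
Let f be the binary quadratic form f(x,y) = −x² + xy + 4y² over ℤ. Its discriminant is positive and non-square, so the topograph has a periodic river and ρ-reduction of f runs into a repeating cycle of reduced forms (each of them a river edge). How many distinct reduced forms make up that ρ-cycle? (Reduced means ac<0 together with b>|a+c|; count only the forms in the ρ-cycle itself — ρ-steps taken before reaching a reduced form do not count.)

D = 17, ⌊√D⌋ = 4
descent: ρ → (4,-1,-1)
descent: ρ → (-1,3,2)  [lands on river]
river: ρ → (2,1,-2)
river: ρ → (-2,3,1)
river: ρ → (1,3,-2)
river: ρ → (-2,1,2)
river: ρ → (2,3,-1)
ρ-cycle length = 6 (tail of 2 descent steps not counted)

6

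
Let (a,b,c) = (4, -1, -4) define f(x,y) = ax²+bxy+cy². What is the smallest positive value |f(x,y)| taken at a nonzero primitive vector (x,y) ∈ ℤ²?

descent: ρ → (-4,1,4)  [lands on river]
river: ρ → (4,7,-1)
river: ρ → (-1,7,4)
river: ρ → (4,1,-4)
river: ρ → (-4,7,1)
river: ρ → (1,7,-4)
closes: descent 1, river 6
min |a| on river = 1

1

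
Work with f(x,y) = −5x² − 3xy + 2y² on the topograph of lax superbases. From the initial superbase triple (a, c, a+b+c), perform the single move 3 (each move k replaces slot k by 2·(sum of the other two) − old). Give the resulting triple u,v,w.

start (-5,2,-6) = (f(1,0),f(0,1),f(1,1))
replace slot 3: 2·((-5)+2) − (-6) = 0 → (-5,2,0)

-5,2,0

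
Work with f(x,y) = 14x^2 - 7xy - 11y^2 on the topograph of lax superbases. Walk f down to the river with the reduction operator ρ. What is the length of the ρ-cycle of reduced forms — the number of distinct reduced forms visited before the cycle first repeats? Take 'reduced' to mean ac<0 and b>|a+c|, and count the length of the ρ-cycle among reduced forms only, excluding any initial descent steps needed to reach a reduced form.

D = 665, ⌊√D⌋ = 25
descent: ρ → (-11,7,14)  [lands on river]
river: ρ → (14,21,-4)
river: ρ → (-4,19,19)
river: ρ → (19,19,-4)
river: ρ → (-4,21,14)
river: ρ → (14,7,-11)
river: ρ → (-11,15,10)
river: ρ → (10,25,-1)
river: ρ → (-1,25,10)
river: ρ → (10,15,-11)
ρ-cycle length = 10 (tail of 1 descent step not counted)

10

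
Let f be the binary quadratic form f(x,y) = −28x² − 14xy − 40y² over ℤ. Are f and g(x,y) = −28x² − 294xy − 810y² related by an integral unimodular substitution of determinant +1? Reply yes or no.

D₁ = -4284, D₂ = -4284
f is negative-definite; reduce −f:
−f: reduced (well bottom): (28,14,40) with a≤c, −a<b≤a
flip sign back: reduced form of f is (-28,-14,-40)
g is negative-definite; reduce −g:
−g: translate: b→14 (≡294 mod 56), so (28,294,810)→(28,14,40)
−g: reduced (well bottom): (28,14,40) with a≤c, −a<b≤a
flip sign back: reduced form of g is (-28,-14,-40)
reduced forms (-28, -14, -40) vs (-28, -14, -40) ⇒ equivalent

yes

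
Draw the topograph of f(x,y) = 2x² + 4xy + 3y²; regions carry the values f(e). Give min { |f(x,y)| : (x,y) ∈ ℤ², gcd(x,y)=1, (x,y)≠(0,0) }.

translate: b→0 (≡4 mod 4), so (2,4,3)→(2,0,1)
flip: (2,0,1)→(1,0,2)
reduced (well bottom): (1,0,2) with a≤c, −a<b≤a
well minimum = a = 1

1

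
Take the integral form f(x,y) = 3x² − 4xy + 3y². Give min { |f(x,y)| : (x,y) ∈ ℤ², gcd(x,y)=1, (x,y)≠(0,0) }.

translate: b→2 (≡-4 mod 6), so (3,-4,3)→(3,2,2)
flip: (3,2,2)→(2,-2,3)
translate: b→2 (≡-2 mod 4), so (2,-2,3)→(2,2,3)
reduced (well bottom): (2,2,3) with a≤c, −a<b≤a
well minimum = a = 2

2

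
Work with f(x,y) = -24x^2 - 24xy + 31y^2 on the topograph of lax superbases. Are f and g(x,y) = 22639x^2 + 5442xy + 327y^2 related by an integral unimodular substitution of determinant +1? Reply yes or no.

D₁ = 3552, D₂ = 3552
river cycle of f (length 8): (31, 24, -24), (-24, 24, 31), (31, 38, -17), (-17, 30, 39), (39, 48, -8), (-8, 48, 39), (39, 30, -17), (-17, 38, 31)
river cycle of g (length 8): (31, 24, -24), (-24, 24, 31), (31, 38, -17), (-17, 30, 39), (39, 48, -8), (-8, 48, 39), (39, 30, -17), (-17, 38, 31)
cycles coincide ⇒ equivalent

yes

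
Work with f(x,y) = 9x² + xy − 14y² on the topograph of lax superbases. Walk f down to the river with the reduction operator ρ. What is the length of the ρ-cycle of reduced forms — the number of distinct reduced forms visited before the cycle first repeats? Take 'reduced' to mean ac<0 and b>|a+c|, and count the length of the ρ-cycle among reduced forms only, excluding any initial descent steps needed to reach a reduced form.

D = 505, ⌊√D⌋ = 22
descent: ρ → (-14,-1,9)
descent: ρ → (9,19,-4)  [lands on river]
river: ρ → (-4,21,4)
river: ρ → (4,19,-9)
river: ρ → (-9,17,6)
river: ρ → (6,19,-6)
river: ρ → (-6,17,9)
ρ-cycle length = 6 (tail of 2 descent steps not counted)

6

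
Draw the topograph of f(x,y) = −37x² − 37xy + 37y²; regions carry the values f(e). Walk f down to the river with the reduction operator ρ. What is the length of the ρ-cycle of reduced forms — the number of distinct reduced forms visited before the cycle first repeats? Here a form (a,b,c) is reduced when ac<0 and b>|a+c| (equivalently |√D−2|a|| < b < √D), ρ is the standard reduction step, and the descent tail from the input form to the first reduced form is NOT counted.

D = 6845, ⌊√D⌋ = 82
descent: ρ → (37,37,-37)  [lands on river]
river: ρ → (-37,37,37)
ρ-cycle length = 2 (tail of 1 descent step not counted)

2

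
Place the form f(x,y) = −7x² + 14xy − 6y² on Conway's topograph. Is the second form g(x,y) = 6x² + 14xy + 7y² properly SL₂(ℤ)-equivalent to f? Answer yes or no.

D₁ = 28, D₂ = 28
river cycle of f (length 4): (1, 4, -3), (-3, 2, 2), (2, 2, -3), (-3, 4, 1)
river cycle of g (length 4): (-1, 4, 3), (3, 2, -2), (-2, 2, 3), (3, 4, -1)
cycles differ ⇒ inequivalent

no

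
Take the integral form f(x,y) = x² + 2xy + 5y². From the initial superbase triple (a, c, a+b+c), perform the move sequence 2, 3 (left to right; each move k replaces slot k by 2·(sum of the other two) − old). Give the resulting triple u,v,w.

start (1,5,8) = (f(1,0),f(0,1),f(1,1))
replace slot 2: 2·(1+8) − 5 = 13 → (1,13,8)
replace slot 3: 2·(1+13) − 8 = 20 → (1,13,20)

1,13,20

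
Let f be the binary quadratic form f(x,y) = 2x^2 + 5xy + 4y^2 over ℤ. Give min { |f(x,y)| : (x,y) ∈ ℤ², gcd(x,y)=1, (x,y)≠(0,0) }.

translate: b→1 (≡5 mod 4), so (2,5,4)→(2,1,1)
flip: (2,1,1)→(1,-1,2)
translate: b→1 (≡-1 mod 2), so (1,-1,2)→(1,1,2)
reduced (well bottom): (1,1,2) with a≤c, −a<b≤a
well minimum = a = 1

1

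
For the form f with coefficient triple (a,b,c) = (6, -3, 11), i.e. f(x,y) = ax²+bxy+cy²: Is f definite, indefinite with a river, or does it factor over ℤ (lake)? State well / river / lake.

D = b²−4ac = (-3)² − 4·6·11 = -255
D < 0 ⇒ definite ⇒ every region one sign ⇒ single well

well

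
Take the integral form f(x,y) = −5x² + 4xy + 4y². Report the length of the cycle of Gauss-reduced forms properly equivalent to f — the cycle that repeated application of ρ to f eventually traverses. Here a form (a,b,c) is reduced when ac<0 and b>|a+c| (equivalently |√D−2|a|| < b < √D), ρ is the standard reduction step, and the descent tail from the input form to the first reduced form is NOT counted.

D = 96, ⌊√D⌋ = 9
river: ρ → (4,4,-5)
river: ρ → (-5,6,3)
river: ρ → (3,6,-5)
river: ρ → (-5,4,4)
ρ-cycle length = 4 (tail of 0 descent steps not counted)

4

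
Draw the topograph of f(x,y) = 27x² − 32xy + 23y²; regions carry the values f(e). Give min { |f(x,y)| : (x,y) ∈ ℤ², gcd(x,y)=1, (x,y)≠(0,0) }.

translate: b→22 (≡-32 mod 54), so (27,-32,23)→(27,22,18)
flip: (27,22,18)→(18,-22,27)
translate: b→14 (≡-22 mod 36), so (18,-22,27)→(18,14,23)
reduced (well bottom): (18,14,23) with a≤c, −a<b≤a
well minimum = a = 18

18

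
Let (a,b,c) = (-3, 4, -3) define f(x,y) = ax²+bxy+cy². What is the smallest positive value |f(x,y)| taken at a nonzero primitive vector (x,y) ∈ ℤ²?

translate: b→2 (≡-4 mod 6), so (3,-4,3)→(3,2,2)
flip: (3,2,2)→(2,-2,3)
translate: b→2 (≡-2 mod 4), so (2,-2,3)→(2,2,3)
reduced (well bottom): (2,2,3) with a≤c, −a<b≤a
well minimum |f| = |-2| = 2 (negative-definite)

2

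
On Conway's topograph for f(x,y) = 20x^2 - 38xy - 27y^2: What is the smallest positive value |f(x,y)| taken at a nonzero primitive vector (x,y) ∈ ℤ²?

descent: ρ → (-27,38,20)  [lands on river]
river: ρ → (20,42,-23)
river: ρ → (-23,50,12)
river: ρ → (12,46,-31)
river: ρ → (-31,16,27)
river: ρ → (27,38,-20)
river: ρ → (-20,42,23)
river: ρ → (23,50,-12)
river: ρ → (-12,46,31)
river: ρ → (31,16,-27)
closes: descent 1, river 10
min |a| on river = 12

12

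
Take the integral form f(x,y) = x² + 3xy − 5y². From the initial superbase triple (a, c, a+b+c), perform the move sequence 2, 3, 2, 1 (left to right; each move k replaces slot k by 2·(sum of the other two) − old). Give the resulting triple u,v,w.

start (1,-5,-1) = (f(1,0),f(0,1),f(1,1))
replace slot 2: 2·(1+(-1)) − (-5) = 5 → (1,5,-1)
replace slot 3: 2·(1+5) − (-1) = 13 → (1,5,13)
replace slot 2: 2·(1+13) − 5 = 23 → (1,23,13)
replace slot 1: 2·(23+13) − 1 = 71 → (71,23,13)

71,23,13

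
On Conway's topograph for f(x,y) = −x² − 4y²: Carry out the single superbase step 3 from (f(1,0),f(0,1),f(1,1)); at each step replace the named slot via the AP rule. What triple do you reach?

start (-1,-4,-5) = (f(1,0),f(0,1),f(1,1))
replace slot 3: 2·((-1)+(-4)) − (-5) = -5 → (-1,-4,-5)

-1,-4,-5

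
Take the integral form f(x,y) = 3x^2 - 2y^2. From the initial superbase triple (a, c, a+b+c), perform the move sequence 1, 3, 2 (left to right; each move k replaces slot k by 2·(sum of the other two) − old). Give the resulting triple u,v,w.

start (3,-2,1) = (f(1,0),f(0,1),f(1,1))
replace slot 1: 2·((-2)+1) − 3 = -5 → (-5,-2,1)
replace slot 3: 2·((-5)+(-2)) − 1 = -15 → (-5,-2,-15)
replace slot 2: 2·((-5)+(-15)) − (-2) = -38 → (-5,-38,-15)

-5,-38,-15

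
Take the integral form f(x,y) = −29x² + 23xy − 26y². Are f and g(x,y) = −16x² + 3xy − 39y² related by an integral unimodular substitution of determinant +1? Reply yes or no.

D₁ = -2487, D₂ = -2487
f is negative-definite; reduce −f:
−f: flip: (29,-23,26)→(26,23,29)
−f: reduced (well bottom): (26,23,29) with a≤c, −a<b≤a
flip sign back: reduced form of f is (-26,-23,-29)
g is negative-definite; reduce −g:
−g: reduced (well bottom): (16,-3,39) with a≤c, −a<b≤a
flip sign back: reduced form of g is (-16,3,-39)
reduced forms (-26, -23, -29) vs (-16, 3, -39) ⇒ inequivalent

no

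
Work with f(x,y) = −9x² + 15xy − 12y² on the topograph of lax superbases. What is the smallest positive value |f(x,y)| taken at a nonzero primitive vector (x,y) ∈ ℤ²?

translate: b→3 (≡-15 mod 18), so (9,-15,12)→(9,3,6)
flip: (9,3,6)→(6,-3,9)
reduced (well bottom): (6,-3,9) with a≤c, −a<b≤a
well minimum |f| = |-6| = 6 (negative-definite)

6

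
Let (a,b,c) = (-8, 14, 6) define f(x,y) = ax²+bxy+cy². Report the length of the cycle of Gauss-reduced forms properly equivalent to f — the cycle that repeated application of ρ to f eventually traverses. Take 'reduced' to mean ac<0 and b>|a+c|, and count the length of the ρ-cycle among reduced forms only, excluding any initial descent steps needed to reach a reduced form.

D = 388, ⌊√D⌋ = 19
river: ρ → (6,10,-12)
river: ρ → (-12,14,4)
river: ρ → (4,18,-4)
river: ρ → (-4,14,12)
river: ρ → (12,10,-6)
river: ρ → (-6,14,8)
river: ρ → (8,18,-2)
river: ρ → (-2,18,8)
river: ρ → (8,14,-6)
river: ρ → (-6,10,12)
river: ρ → (12,14,-4)
river: ρ → (-4,18,4)
river: ρ → (4,14,-12)
river: ρ → (-12,10,6)
river: ρ → (6,14,-8)
river: ρ → (-8,18,2)
river: ρ → (2,18,-8)
river: ρ → (-8,14,6)
ρ-cycle length = 18 (tail of 0 descent steps not counted)

18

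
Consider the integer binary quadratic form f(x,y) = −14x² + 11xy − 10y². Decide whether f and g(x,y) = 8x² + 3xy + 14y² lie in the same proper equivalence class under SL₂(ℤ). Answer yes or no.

D₁ = -439, D₂ = -439
f is negative-definite; reduce −f:
−f: flip: (14,-11,10)→(10,11,14)
−f: translate: b→-9 (≡11 mod 20), so (10,11,14)→(10,-9,13)
−f: reduced (well bottom): (10,-9,13) with a≤c, −a<b≤a
flip sign back: reduced form of f is (-10,9,-13)
g: reduced (well bottom): (8,3,14) with a≤c, −a<b≤a
reduced forms (-10, 9, -13) vs (8, 3, 14) ⇒ inequivalent

no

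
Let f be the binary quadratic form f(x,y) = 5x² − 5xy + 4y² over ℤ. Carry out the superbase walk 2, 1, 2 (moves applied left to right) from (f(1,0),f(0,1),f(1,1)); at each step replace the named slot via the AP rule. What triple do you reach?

start (5,4,4) = (f(1,0),f(0,1),f(1,1))
replace slot 2: 2·(5+4) − 4 = 14 → (5,14,4)
replace slot 1: 2·(14+4) − 5 = 31 → (31,14,4)
replace slot 2: 2·(31+4) − 14 = 56 → (31,56,4)

31,56,4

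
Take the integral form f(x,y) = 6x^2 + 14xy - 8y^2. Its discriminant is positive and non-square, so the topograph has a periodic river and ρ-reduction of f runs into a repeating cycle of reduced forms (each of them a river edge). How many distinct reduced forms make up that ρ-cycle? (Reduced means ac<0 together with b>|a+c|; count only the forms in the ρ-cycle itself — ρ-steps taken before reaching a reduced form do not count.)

D = 388, ⌊√D⌋ = 19
river: ρ → (-8,18,2)
river: ρ → (2,18,-8)
river: ρ → (-8,14,6)
river: ρ → (6,10,-12)
river: ρ → (-12,14,4)
river: ρ → (4,18,-4)
river: ρ → (-4,14,12)
river: ρ → (12,10,-6)
river: ρ → (-6,14,8)
river: ρ → (8,18,-2)
river: ρ → (-2,18,8)
river: ρ → (8,14,-6)
river: ρ → (-6,10,12)
river: ρ → (12,14,-4)
river: ρ → (-4,18,4)
river: ρ → (4,14,-12)
river: ρ → (-12,10,6)
river: ρ → (6,14,-8)
ρ-cycle length = 18 (tail of 0 descent steps not counted)

18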